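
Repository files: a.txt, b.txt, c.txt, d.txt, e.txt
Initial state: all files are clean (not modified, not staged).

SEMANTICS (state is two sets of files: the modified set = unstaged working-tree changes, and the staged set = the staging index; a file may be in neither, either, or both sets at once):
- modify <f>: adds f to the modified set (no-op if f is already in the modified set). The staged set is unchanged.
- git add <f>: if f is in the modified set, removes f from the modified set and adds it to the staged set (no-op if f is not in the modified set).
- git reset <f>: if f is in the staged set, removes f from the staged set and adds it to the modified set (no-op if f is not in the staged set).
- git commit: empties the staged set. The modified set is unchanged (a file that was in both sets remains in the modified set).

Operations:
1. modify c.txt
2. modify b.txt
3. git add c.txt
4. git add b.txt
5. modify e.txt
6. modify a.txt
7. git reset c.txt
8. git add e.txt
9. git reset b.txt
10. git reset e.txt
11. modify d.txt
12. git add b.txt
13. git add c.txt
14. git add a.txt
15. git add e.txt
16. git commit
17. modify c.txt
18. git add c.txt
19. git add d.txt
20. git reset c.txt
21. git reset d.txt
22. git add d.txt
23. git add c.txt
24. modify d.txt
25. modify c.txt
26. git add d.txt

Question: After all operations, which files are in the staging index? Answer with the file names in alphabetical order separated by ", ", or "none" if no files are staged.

After op 1 (modify c.txt): modified={c.txt} staged={none}
After op 2 (modify b.txt): modified={b.txt, c.txt} staged={none}
After op 3 (git add c.txt): modified={b.txt} staged={c.txt}
After op 4 (git add b.txt): modified={none} staged={b.txt, c.txt}
After op 5 (modify e.txt): modified={e.txt} staged={b.txt, c.txt}
After op 6 (modify a.txt): modified={a.txt, e.txt} staged={b.txt, c.txt}
After op 7 (git reset c.txt): modified={a.txt, c.txt, e.txt} staged={b.txt}
After op 8 (git add e.txt): modified={a.txt, c.txt} staged={b.txt, e.txt}
After op 9 (git reset b.txt): modified={a.txt, b.txt, c.txt} staged={e.txt}
After op 10 (git reset e.txt): modified={a.txt, b.txt, c.txt, e.txt} staged={none}
After op 11 (modify d.txt): modified={a.txt, b.txt, c.txt, d.txt, e.txt} staged={none}
After op 12 (git add b.txt): modified={a.txt, c.txt, d.txt, e.txt} staged={b.txt}
After op 13 (git add c.txt): modified={a.txt, d.txt, e.txt} staged={b.txt, c.txt}
After op 14 (git add a.txt): modified={d.txt, e.txt} staged={a.txt, b.txt, c.txt}
After op 15 (git add e.txt): modified={d.txt} staged={a.txt, b.txt, c.txt, e.txt}
After op 16 (git commit): modified={d.txt} staged={none}
After op 17 (modify c.txt): modified={c.txt, d.txt} staged={none}
After op 18 (git add c.txt): modified={d.txt} staged={c.txt}
After op 19 (git add d.txt): modified={none} staged={c.txt, d.txt}
After op 20 (git reset c.txt): modified={c.txt} staged={d.txt}
After op 21 (git reset d.txt): modified={c.txt, d.txt} staged={none}
After op 22 (git add d.txt): modified={c.txt} staged={d.txt}
After op 23 (git add c.txt): modified={none} staged={c.txt, d.txt}
After op 24 (modify d.txt): modified={d.txt} staged={c.txt, d.txt}
After op 25 (modify c.txt): modified={c.txt, d.txt} staged={c.txt, d.txt}
After op 26 (git add d.txt): modified={c.txt} staged={c.txt, d.txt}

Answer: c.txt, d.txt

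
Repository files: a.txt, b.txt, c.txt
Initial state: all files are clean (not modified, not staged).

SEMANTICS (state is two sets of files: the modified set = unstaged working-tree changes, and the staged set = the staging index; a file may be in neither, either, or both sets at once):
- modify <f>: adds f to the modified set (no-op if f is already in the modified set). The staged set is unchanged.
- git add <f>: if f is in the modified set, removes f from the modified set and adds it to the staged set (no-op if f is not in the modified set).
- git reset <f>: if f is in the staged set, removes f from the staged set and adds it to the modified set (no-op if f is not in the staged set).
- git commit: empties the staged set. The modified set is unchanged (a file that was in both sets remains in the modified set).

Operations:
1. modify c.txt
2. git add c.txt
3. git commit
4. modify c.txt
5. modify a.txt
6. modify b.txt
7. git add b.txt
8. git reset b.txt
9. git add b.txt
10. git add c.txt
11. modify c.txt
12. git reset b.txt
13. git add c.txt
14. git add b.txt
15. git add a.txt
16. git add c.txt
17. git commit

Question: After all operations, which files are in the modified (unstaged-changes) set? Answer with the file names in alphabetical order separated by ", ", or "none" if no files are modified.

After op 1 (modify c.txt): modified={c.txt} staged={none}
After op 2 (git add c.txt): modified={none} staged={c.txt}
After op 3 (git commit): modified={none} staged={none}
After op 4 (modify c.txt): modified={c.txt} staged={none}
After op 5 (modify a.txt): modified={a.txt, c.txt} staged={none}
After op 6 (modify b.txt): modified={a.txt, b.txt, c.txt} staged={none}
After op 7 (git add b.txt): modified={a.txt, c.txt} staged={b.txt}
After op 8 (git reset b.txt): modified={a.txt, b.txt, c.txt} staged={none}
After op 9 (git add b.txt): modified={a.txt, c.txt} staged={b.txt}
After op 10 (git add c.txt): modified={a.txt} staged={b.txt, c.txt}
After op 11 (modify c.txt): modified={a.txt, c.txt} staged={b.txt, c.txt}
After op 12 (git reset b.txt): modified={a.txt, b.txt, c.txt} staged={c.txt}
After op 13 (git add c.txt): modified={a.txt, b.txt} staged={c.txt}
After op 14 (git add b.txt): modified={a.txt} staged={b.txt, c.txt}
After op 15 (git add a.txt): modified={none} staged={a.txt, b.txt, c.txt}
After op 16 (git add c.txt): modified={none} staged={a.txt, b.txt, c.txt}
After op 17 (git commit): modified={none} staged={none}

Answer: none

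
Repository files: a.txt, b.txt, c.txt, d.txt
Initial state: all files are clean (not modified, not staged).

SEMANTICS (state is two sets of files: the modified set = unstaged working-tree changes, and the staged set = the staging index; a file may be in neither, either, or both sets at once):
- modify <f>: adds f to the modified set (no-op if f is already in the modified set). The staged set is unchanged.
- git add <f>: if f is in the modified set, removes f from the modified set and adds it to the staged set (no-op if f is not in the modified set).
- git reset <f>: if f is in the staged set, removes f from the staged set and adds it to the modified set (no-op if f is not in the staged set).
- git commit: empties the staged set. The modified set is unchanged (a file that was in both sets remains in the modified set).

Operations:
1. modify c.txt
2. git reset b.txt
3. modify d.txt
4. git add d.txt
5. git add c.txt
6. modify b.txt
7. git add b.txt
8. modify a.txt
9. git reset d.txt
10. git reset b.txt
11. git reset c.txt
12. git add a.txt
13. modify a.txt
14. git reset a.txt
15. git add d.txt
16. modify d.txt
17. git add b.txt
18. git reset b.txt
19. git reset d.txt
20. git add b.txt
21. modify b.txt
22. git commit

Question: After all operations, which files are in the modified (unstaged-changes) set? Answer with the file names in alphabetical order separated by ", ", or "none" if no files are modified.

Answer: a.txt, b.txt, c.txt, d.txt

Derivation:
After op 1 (modify c.txt): modified={c.txt} staged={none}
After op 2 (git reset b.txt): modified={c.txt} staged={none}
After op 3 (modify d.txt): modified={c.txt, d.txt} staged={none}
After op 4 (git add d.txt): modified={c.txt} staged={d.txt}
After op 5 (git add c.txt): modified={none} staged={c.txt, d.txt}
After op 6 (modify b.txt): modified={b.txt} staged={c.txt, d.txt}
After op 7 (git add b.txt): modified={none} staged={b.txt, c.txt, d.txt}
After op 8 (modify a.txt): modified={a.txt} staged={b.txt, c.txt, d.txt}
After op 9 (git reset d.txt): modified={a.txt, d.txt} staged={b.txt, c.txt}
After op 10 (git reset b.txt): modified={a.txt, b.txt, d.txt} staged={c.txt}
After op 11 (git reset c.txt): modified={a.txt, b.txt, c.txt, d.txt} staged={none}
After op 12 (git add a.txt): modified={b.txt, c.txt, d.txt} staged={a.txt}
After op 13 (modify a.txt): modified={a.txt, b.txt, c.txt, d.txt} staged={a.txt}
After op 14 (git reset a.txt): modified={a.txt, b.txt, c.txt, d.txt} staged={none}
After op 15 (git add d.txt): modified={a.txt, b.txt, c.txt} staged={d.txt}
After op 16 (modify d.txt): modified={a.txt, b.txt, c.txt, d.txt} staged={d.txt}
After op 17 (git add b.txt): modified={a.txt, c.txt, d.txt} staged={b.txt, d.txt}
After op 18 (git reset b.txt): modified={a.txt, b.txt, c.txt, d.txt} staged={d.txt}
After op 19 (git reset d.txt): modified={a.txt, b.txt, c.txt, d.txt} staged={none}
After op 20 (git add b.txt): modified={a.txt, c.txt, d.txt} staged={b.txt}
After op 21 (modify b.txt): modified={a.txt, b.txt, c.txt, d.txt} staged={b.txt}
After op 22 (git commit): modified={a.txt, b.txt, c.txt, d.txt} staged={none}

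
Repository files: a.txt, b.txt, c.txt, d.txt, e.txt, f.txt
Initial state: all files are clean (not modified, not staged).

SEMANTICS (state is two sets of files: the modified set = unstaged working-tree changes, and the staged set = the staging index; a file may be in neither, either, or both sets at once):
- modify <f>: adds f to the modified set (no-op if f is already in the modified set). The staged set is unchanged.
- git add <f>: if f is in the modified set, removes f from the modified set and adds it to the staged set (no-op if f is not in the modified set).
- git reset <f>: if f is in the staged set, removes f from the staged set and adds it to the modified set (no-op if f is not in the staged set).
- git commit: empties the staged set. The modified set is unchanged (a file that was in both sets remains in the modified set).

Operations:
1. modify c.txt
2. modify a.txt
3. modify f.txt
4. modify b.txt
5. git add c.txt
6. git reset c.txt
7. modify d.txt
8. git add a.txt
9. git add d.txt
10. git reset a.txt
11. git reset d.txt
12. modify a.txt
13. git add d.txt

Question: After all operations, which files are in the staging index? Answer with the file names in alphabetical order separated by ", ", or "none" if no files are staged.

After op 1 (modify c.txt): modified={c.txt} staged={none}
After op 2 (modify a.txt): modified={a.txt, c.txt} staged={none}
After op 3 (modify f.txt): modified={a.txt, c.txt, f.txt} staged={none}
After op 4 (modify b.txt): modified={a.txt, b.txt, c.txt, f.txt} staged={none}
After op 5 (git add c.txt): modified={a.txt, b.txt, f.txt} staged={c.txt}
After op 6 (git reset c.txt): modified={a.txt, b.txt, c.txt, f.txt} staged={none}
After op 7 (modify d.txt): modified={a.txt, b.txt, c.txt, d.txt, f.txt} staged={none}
After op 8 (git add a.txt): modified={b.txt, c.txt, d.txt, f.txt} staged={a.txt}
After op 9 (git add d.txt): modified={b.txt, c.txt, f.txt} staged={a.txt, d.txt}
After op 10 (git reset a.txt): modified={a.txt, b.txt, c.txt, f.txt} staged={d.txt}
After op 11 (git reset d.txt): modified={a.txt, b.txt, c.txt, d.txt, f.txt} staged={none}
After op 12 (modify a.txt): modified={a.txt, b.txt, c.txt, d.txt, f.txt} staged={none}
After op 13 (git add d.txt): modified={a.txt, b.txt, c.txt, f.txt} staged={d.txt}

Answer: d.txt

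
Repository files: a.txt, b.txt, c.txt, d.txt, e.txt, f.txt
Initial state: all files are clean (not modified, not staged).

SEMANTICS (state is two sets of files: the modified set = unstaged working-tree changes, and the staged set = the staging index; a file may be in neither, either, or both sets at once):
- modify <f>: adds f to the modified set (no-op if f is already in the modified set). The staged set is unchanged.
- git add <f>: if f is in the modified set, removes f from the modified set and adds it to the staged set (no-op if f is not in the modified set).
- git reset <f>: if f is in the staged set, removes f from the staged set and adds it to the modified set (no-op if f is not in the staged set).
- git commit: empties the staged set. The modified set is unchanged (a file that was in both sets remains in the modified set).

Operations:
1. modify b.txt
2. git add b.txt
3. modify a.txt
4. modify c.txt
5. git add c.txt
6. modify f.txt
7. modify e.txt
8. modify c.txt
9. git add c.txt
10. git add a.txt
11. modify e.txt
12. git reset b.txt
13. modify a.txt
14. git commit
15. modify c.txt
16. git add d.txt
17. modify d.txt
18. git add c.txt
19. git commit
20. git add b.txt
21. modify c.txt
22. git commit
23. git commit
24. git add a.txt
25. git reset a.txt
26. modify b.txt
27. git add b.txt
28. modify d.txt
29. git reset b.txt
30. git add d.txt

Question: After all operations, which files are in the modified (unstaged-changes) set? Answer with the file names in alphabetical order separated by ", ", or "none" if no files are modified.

Answer: a.txt, b.txt, c.txt, e.txt, f.txt

Derivation:
After op 1 (modify b.txt): modified={b.txt} staged={none}
After op 2 (git add b.txt): modified={none} staged={b.txt}
After op 3 (modify a.txt): modified={a.txt} staged={b.txt}
After op 4 (modify c.txt): modified={a.txt, c.txt} staged={b.txt}
After op 5 (git add c.txt): modified={a.txt} staged={b.txt, c.txt}
After op 6 (modify f.txt): modified={a.txt, f.txt} staged={b.txt, c.txt}
After op 7 (modify e.txt): modified={a.txt, e.txt, f.txt} staged={b.txt, c.txt}
After op 8 (modify c.txt): modified={a.txt, c.txt, e.txt, f.txt} staged={b.txt, c.txt}
After op 9 (git add c.txt): modified={a.txt, e.txt, f.txt} staged={b.txt, c.txt}
After op 10 (git add a.txt): modified={e.txt, f.txt} staged={a.txt, b.txt, c.txt}
After op 11 (modify e.txt): modified={e.txt, f.txt} staged={a.txt, b.txt, c.txt}
After op 12 (git reset b.txt): modified={b.txt, e.txt, f.txt} staged={a.txt, c.txt}
After op 13 (modify a.txt): modified={a.txt, b.txt, e.txt, f.txt} staged={a.txt, c.txt}
After op 14 (git commit): modified={a.txt, b.txt, e.txt, f.txt} staged={none}
After op 15 (modify c.txt): modified={a.txt, b.txt, c.txt, e.txt, f.txt} staged={none}
After op 16 (git add d.txt): modified={a.txt, b.txt, c.txt, e.txt, f.txt} staged={none}
After op 17 (modify d.txt): modified={a.txt, b.txt, c.txt, d.txt, e.txt, f.txt} staged={none}
After op 18 (git add c.txt): modified={a.txt, b.txt, d.txt, e.txt, f.txt} staged={c.txt}
After op 19 (git commit): modified={a.txt, b.txt, d.txt, e.txt, f.txt} staged={none}
After op 20 (git add b.txt): modified={a.txt, d.txt, e.txt, f.txt} staged={b.txt}
After op 21 (modify c.txt): modified={a.txt, c.txt, d.txt, e.txt, f.txt} staged={b.txt}
After op 22 (git commit): modified={a.txt, c.txt, d.txt, e.txt, f.txt} staged={none}
After op 23 (git commit): modified={a.txt, c.txt, d.txt, e.txt, f.txt} staged={none}
After op 24 (git add a.txt): modified={c.txt, d.txt, e.txt, f.txt} staged={a.txt}
After op 25 (git reset a.txt): modified={a.txt, c.txt, d.txt, e.txt, f.txt} staged={none}
After op 26 (modify b.txt): modified={a.txt, b.txt, c.txt, d.txt, e.txt, f.txt} staged={none}
After op 27 (git add b.txt): modified={a.txt, c.txt, d.txt, e.txt, f.txt} staged={b.txt}
After op 28 (modify d.txt): modified={a.txt, c.txt, d.txt, e.txt, f.txt} staged={b.txt}
After op 29 (git reset b.txt): modified={a.txt, b.txt, c.txt, d.txt, e.txt, f.txt} staged={none}
After op 30 (git add d.txt): modified={a.txt, b.txt, c.txt, e.txt, f.txt} staged={d.txt}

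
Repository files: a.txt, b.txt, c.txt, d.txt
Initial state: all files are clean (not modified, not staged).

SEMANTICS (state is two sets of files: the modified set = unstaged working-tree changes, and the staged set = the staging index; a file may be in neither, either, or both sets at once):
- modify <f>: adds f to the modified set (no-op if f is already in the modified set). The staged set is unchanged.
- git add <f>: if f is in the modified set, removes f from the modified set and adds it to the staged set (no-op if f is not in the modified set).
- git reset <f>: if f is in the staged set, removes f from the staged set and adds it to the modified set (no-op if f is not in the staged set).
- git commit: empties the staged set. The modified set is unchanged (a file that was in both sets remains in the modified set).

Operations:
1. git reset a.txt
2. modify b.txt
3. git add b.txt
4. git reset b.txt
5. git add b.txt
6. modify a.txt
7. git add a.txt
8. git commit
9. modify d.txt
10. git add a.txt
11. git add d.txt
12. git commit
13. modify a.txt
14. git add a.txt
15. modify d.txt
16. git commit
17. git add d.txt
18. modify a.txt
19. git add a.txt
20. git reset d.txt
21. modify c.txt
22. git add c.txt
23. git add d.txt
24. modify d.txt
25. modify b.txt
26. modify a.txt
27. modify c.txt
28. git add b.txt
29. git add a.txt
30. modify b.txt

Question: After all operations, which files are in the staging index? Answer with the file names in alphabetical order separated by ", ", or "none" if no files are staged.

Answer: a.txt, b.txt, c.txt, d.txt

Derivation:
After op 1 (git reset a.txt): modified={none} staged={none}
After op 2 (modify b.txt): modified={b.txt} staged={none}
After op 3 (git add b.txt): modified={none} staged={b.txt}
After op 4 (git reset b.txt): modified={b.txt} staged={none}
After op 5 (git add b.txt): modified={none} staged={b.txt}
After op 6 (modify a.txt): modified={a.txt} staged={b.txt}
After op 7 (git add a.txt): modified={none} staged={a.txt, b.txt}
After op 8 (git commit): modified={none} staged={none}
After op 9 (modify d.txt): modified={d.txt} staged={none}
After op 10 (git add a.txt): modified={d.txt} staged={none}
After op 11 (git add d.txt): modified={none} staged={d.txt}
After op 12 (git commit): modified={none} staged={none}
After op 13 (modify a.txt): modified={a.txt} staged={none}
After op 14 (git add a.txt): modified={none} staged={a.txt}
After op 15 (modify d.txt): modified={d.txt} staged={a.txt}
After op 16 (git commit): modified={d.txt} staged={none}
After op 17 (git add d.txt): modified={none} staged={d.txt}
After op 18 (modify a.txt): modified={a.txt} staged={d.txt}
After op 19 (git add a.txt): modified={none} staged={a.txt, d.txt}
After op 20 (git reset d.txt): modified={d.txt} staged={a.txt}
After op 21 (modify c.txt): modified={c.txt, d.txt} staged={a.txt}
After op 22 (git add c.txt): modified={d.txt} staged={a.txt, c.txt}
After op 23 (git add d.txt): modified={none} staged={a.txt, c.txt, d.txt}
After op 24 (modify d.txt): modified={d.txt} staged={a.txt, c.txt, d.txt}
After op 25 (modify b.txt): modified={b.txt, d.txt} staged={a.txt, c.txt, d.txt}
After op 26 (modify a.txt): modified={a.txt, b.txt, d.txt} staged={a.txt, c.txt, d.txt}
After op 27 (modify c.txt): modified={a.txt, b.txt, c.txt, d.txt} staged={a.txt, c.txt, d.txt}
After op 28 (git add b.txt): modified={a.txt, c.txt, d.txt} staged={a.txt, b.txt, c.txt, d.txt}
After op 29 (git add a.txt): modified={c.txt, d.txt} staged={a.txt, b.txt, c.txt, d.txt}
After op 30 (modify b.txt): modified={b.txt, c.txt, d.txt} staged={a.txt, b.txt, c.txt, d.txt}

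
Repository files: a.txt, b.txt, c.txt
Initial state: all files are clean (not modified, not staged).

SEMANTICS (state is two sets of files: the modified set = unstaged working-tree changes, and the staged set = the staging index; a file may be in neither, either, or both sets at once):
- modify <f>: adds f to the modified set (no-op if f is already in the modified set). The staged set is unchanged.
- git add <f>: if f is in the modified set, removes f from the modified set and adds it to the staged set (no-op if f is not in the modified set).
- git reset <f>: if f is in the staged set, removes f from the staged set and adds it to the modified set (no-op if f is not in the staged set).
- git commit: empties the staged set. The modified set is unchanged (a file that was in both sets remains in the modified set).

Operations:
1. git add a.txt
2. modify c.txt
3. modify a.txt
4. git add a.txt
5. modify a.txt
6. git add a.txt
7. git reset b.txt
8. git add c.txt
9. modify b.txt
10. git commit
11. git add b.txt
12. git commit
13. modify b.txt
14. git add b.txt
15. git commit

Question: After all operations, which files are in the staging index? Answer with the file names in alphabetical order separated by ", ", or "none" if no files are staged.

After op 1 (git add a.txt): modified={none} staged={none}
After op 2 (modify c.txt): modified={c.txt} staged={none}
After op 3 (modify a.txt): modified={a.txt, c.txt} staged={none}
After op 4 (git add a.txt): modified={c.txt} staged={a.txt}
After op 5 (modify a.txt): modified={a.txt, c.txt} staged={a.txt}
After op 6 (git add a.txt): modified={c.txt} staged={a.txt}
After op 7 (git reset b.txt): modified={c.txt} staged={a.txt}
After op 8 (git add c.txt): modified={none} staged={a.txt, c.txt}
After op 9 (modify b.txt): modified={b.txt} staged={a.txt, c.txt}
After op 10 (git commit): modified={b.txt} staged={none}
After op 11 (git add b.txt): modified={none} staged={b.txt}
After op 12 (git commit): modified={none} staged={none}
After op 13 (modify b.txt): modified={b.txt} staged={none}
After op 14 (git add b.txt): modified={none} staged={b.txt}
After op 15 (git commit): modified={none} staged={none}

Answer: none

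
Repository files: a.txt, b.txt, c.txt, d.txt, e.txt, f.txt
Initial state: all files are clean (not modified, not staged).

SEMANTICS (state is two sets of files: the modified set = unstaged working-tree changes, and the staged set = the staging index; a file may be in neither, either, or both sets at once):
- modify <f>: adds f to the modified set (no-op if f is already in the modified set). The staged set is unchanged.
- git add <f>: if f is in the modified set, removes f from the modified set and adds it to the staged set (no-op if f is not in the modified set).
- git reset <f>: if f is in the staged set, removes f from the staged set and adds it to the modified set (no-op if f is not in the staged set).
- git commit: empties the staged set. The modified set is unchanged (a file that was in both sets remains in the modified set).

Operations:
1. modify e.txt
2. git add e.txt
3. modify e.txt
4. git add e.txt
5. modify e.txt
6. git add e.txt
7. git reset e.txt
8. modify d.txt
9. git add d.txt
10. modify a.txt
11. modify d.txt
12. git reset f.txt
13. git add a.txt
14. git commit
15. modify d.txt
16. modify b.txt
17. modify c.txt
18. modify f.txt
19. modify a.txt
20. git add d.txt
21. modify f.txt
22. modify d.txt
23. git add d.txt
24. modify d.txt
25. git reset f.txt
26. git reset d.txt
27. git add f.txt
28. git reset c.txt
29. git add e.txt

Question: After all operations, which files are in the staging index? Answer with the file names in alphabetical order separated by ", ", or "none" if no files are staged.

Answer: e.txt, f.txt

Derivation:
After op 1 (modify e.txt): modified={e.txt} staged={none}
After op 2 (git add e.txt): modified={none} staged={e.txt}
After op 3 (modify e.txt): modified={e.txt} staged={e.txt}
After op 4 (git add e.txt): modified={none} staged={e.txt}
After op 5 (modify e.txt): modified={e.txt} staged={e.txt}
After op 6 (git add e.txt): modified={none} staged={e.txt}
After op 7 (git reset e.txt): modified={e.txt} staged={none}
After op 8 (modify d.txt): modified={d.txt, e.txt} staged={none}
After op 9 (git add d.txt): modified={e.txt} staged={d.txt}
After op 10 (modify a.txt): modified={a.txt, e.txt} staged={d.txt}
After op 11 (modify d.txt): modified={a.txt, d.txt, e.txt} staged={d.txt}
After op 12 (git reset f.txt): modified={a.txt, d.txt, e.txt} staged={d.txt}
After op 13 (git add a.txt): modified={d.txt, e.txt} staged={a.txt, d.txt}
After op 14 (git commit): modified={d.txt, e.txt} staged={none}
After op 15 (modify d.txt): modified={d.txt, e.txt} staged={none}
After op 16 (modify b.txt): modified={b.txt, d.txt, e.txt} staged={none}
After op 17 (modify c.txt): modified={b.txt, c.txt, d.txt, e.txt} staged={none}
After op 18 (modify f.txt): modified={b.txt, c.txt, d.txt, e.txt, f.txt} staged={none}
After op 19 (modify a.txt): modified={a.txt, b.txt, c.txt, d.txt, e.txt, f.txt} staged={none}
After op 20 (git add d.txt): modified={a.txt, b.txt, c.txt, e.txt, f.txt} staged={d.txt}
After op 21 (modify f.txt): modified={a.txt, b.txt, c.txt, e.txt, f.txt} staged={d.txt}
After op 22 (modify d.txt): modified={a.txt, b.txt, c.txt, d.txt, e.txt, f.txt} staged={d.txt}
After op 23 (git add d.txt): modified={a.txt, b.txt, c.txt, e.txt, f.txt} staged={d.txt}
After op 24 (modify d.txt): modified={a.txt, b.txt, c.txt, d.txt, e.txt, f.txt} staged={d.txt}
After op 25 (git reset f.txt): modified={a.txt, b.txt, c.txt, d.txt, e.txt, f.txt} staged={d.txt}
After op 26 (git reset d.txt): modified={a.txt, b.txt, c.txt, d.txt, e.txt, f.txt} staged={none}
After op 27 (git add f.txt): modified={a.txt, b.txt, c.txt, d.txt, e.txt} staged={f.txt}
After op 28 (git reset c.txt): modified={a.txt, b.txt, c.txt, d.txt, e.txt} staged={f.txt}
After op 29 (git add e.txt): modified={a.txt, b.txt, c.txt, d.txt} staged={e.txt, f.txt}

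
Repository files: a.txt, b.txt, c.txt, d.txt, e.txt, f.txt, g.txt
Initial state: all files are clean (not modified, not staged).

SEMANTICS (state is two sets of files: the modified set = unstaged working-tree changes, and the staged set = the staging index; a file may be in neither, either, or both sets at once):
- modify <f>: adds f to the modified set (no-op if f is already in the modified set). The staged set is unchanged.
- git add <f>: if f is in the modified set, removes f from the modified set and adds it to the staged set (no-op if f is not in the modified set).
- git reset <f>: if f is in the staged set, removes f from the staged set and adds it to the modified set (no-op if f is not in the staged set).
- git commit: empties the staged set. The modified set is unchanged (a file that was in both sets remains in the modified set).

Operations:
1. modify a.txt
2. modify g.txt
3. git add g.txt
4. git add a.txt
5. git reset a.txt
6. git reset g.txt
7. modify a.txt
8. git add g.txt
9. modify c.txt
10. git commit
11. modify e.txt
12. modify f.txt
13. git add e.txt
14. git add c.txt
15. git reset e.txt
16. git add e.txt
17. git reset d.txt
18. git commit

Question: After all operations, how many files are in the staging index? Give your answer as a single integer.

After op 1 (modify a.txt): modified={a.txt} staged={none}
After op 2 (modify g.txt): modified={a.txt, g.txt} staged={none}
After op 3 (git add g.txt): modified={a.txt} staged={g.txt}
After op 4 (git add a.txt): modified={none} staged={a.txt, g.txt}
After op 5 (git reset a.txt): modified={a.txt} staged={g.txt}
After op 6 (git reset g.txt): modified={a.txt, g.txt} staged={none}
After op 7 (modify a.txt): modified={a.txt, g.txt} staged={none}
After op 8 (git add g.txt): modified={a.txt} staged={g.txt}
After op 9 (modify c.txt): modified={a.txt, c.txt} staged={g.txt}
After op 10 (git commit): modified={a.txt, c.txt} staged={none}
After op 11 (modify e.txt): modified={a.txt, c.txt, e.txt} staged={none}
After op 12 (modify f.txt): modified={a.txt, c.txt, e.txt, f.txt} staged={none}
After op 13 (git add e.txt): modified={a.txt, c.txt, f.txt} staged={e.txt}
After op 14 (git add c.txt): modified={a.txt, f.txt} staged={c.txt, e.txt}
After op 15 (git reset e.txt): modified={a.txt, e.txt, f.txt} staged={c.txt}
After op 16 (git add e.txt): modified={a.txt, f.txt} staged={c.txt, e.txt}
After op 17 (git reset d.txt): modified={a.txt, f.txt} staged={c.txt, e.txt}
After op 18 (git commit): modified={a.txt, f.txt} staged={none}
Final staged set: {none} -> count=0

Answer: 0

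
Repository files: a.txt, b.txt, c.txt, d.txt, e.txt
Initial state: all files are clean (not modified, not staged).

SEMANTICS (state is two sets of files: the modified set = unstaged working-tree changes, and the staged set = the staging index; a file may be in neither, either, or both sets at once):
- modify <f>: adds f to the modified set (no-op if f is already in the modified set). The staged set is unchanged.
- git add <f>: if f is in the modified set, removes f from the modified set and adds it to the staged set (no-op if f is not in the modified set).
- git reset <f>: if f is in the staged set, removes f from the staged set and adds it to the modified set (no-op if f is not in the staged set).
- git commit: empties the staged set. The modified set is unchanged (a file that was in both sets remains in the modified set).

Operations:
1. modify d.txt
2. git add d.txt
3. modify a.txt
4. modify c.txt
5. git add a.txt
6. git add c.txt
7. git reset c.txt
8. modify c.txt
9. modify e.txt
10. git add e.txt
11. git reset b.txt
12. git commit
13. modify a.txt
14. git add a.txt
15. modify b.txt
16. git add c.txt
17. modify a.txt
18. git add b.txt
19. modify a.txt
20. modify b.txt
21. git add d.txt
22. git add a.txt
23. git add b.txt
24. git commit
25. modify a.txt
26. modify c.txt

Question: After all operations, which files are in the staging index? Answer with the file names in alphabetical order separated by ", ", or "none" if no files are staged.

Answer: none

Derivation:
After op 1 (modify d.txt): modified={d.txt} staged={none}
After op 2 (git add d.txt): modified={none} staged={d.txt}
After op 3 (modify a.txt): modified={a.txt} staged={d.txt}
After op 4 (modify c.txt): modified={a.txt, c.txt} staged={d.txt}
After op 5 (git add a.txt): modified={c.txt} staged={a.txt, d.txt}
After op 6 (git add c.txt): modified={none} staged={a.txt, c.txt, d.txt}
After op 7 (git reset c.txt): modified={c.txt} staged={a.txt, d.txt}
After op 8 (modify c.txt): modified={c.txt} staged={a.txt, d.txt}
After op 9 (modify e.txt): modified={c.txt, e.txt} staged={a.txt, d.txt}
After op 10 (git add e.txt): modified={c.txt} staged={a.txt, d.txt, e.txt}
After op 11 (git reset b.txt): modified={c.txt} staged={a.txt, d.txt, e.txt}
After op 12 (git commit): modified={c.txt} staged={none}
After op 13 (modify a.txt): modified={a.txt, c.txt} staged={none}
After op 14 (git add a.txt): modified={c.txt} staged={a.txt}
After op 15 (modify b.txt): modified={b.txt, c.txt} staged={a.txt}
After op 16 (git add c.txt): modified={b.txt} staged={a.txt, c.txt}
After op 17 (modify a.txt): modified={a.txt, b.txt} staged={a.txt, c.txt}
After op 18 (git add b.txt): modified={a.txt} staged={a.txt, b.txt, c.txt}
After op 19 (modify a.txt): modified={a.txt} staged={a.txt, b.txt, c.txt}
After op 20 (modify b.txt): modified={a.txt, b.txt} staged={a.txt, b.txt, c.txt}
After op 21 (git add d.txt): modified={a.txt, b.txt} staged={a.txt, b.txt, c.txt}
After op 22 (git add a.txt): modified={b.txt} staged={a.txt, b.txt, c.txt}
After op 23 (git add b.txt): modified={none} staged={a.txt, b.txt, c.txt}
After op 24 (git commit): modified={none} staged={none}
After op 25 (modify a.txt): modified={a.txt} staged={none}
After op 26 (modify c.txt): modified={a.txt, c.txt} staged={none}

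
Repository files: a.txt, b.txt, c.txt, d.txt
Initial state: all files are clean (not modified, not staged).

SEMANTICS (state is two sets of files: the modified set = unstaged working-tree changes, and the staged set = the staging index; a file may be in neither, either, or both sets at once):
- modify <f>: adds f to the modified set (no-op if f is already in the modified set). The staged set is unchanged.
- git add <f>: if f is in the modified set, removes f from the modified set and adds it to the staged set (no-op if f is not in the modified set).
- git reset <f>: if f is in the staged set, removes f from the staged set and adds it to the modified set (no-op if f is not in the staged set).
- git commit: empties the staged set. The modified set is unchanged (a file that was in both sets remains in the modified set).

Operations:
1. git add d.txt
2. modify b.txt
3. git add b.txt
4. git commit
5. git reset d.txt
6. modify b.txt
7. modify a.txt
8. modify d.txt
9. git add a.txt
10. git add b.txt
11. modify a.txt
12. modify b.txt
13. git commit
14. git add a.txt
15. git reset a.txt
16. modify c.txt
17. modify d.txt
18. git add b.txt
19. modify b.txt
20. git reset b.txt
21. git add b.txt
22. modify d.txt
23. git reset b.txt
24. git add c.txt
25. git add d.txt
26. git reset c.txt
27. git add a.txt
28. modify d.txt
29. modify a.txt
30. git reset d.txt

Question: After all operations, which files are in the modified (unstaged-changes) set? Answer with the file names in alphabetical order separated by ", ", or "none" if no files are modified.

Answer: a.txt, b.txt, c.txt, d.txt

Derivation:
After op 1 (git add d.txt): modified={none} staged={none}
After op 2 (modify b.txt): modified={b.txt} staged={none}
After op 3 (git add b.txt): modified={none} staged={b.txt}
After op 4 (git commit): modified={none} staged={none}
After op 5 (git reset d.txt): modified={none} staged={none}
After op 6 (modify b.txt): modified={b.txt} staged={none}
After op 7 (modify a.txt): modified={a.txt, b.txt} staged={none}
After op 8 (modify d.txt): modified={a.txt, b.txt, d.txt} staged={none}
After op 9 (git add a.txt): modified={b.txt, d.txt} staged={a.txt}
After op 10 (git add b.txt): modified={d.txt} staged={a.txt, b.txt}
After op 11 (modify a.txt): modified={a.txt, d.txt} staged={a.txt, b.txt}
After op 12 (modify b.txt): modified={a.txt, b.txt, d.txt} staged={a.txt, b.txt}
After op 13 (git commit): modified={a.txt, b.txt, d.txt} staged={none}
After op 14 (git add a.txt): modified={b.txt, d.txt} staged={a.txt}
After op 15 (git reset a.txt): modified={a.txt, b.txt, d.txt} staged={none}
After op 16 (modify c.txt): modified={a.txt, b.txt, c.txt, d.txt} staged={none}
After op 17 (modify d.txt): modified={a.txt, b.txt, c.txt, d.txt} staged={none}
After op 18 (git add b.txt): modified={a.txt, c.txt, d.txt} staged={b.txt}
After op 19 (modify b.txt): modified={a.txt, b.txt, c.txt, d.txt} staged={b.txt}
After op 20 (git reset b.txt): modified={a.txt, b.txt, c.txt, d.txt} staged={none}
After op 21 (git add b.txt): modified={a.txt, c.txt, d.txt} staged={b.txt}
After op 22 (modify d.txt): modified={a.txt, c.txt, d.txt} staged={b.txt}
After op 23 (git reset b.txt): modified={a.txt, b.txt, c.txt, d.txt} staged={none}
After op 24 (git add c.txt): modified={a.txt, b.txt, d.txt} staged={c.txt}
After op 25 (git add d.txt): modified={a.txt, b.txt} staged={c.txt, d.txt}
After op 26 (git reset c.txt): modified={a.txt, b.txt, c.txt} staged={d.txt}
After op 27 (git add a.txt): modified={b.txt, c.txt} staged={a.txt, d.txt}
After op 28 (modify d.txt): modified={b.txt, c.txt, d.txt} staged={a.txt, d.txt}
After op 29 (modify a.txt): modified={a.txt, b.txt, c.txt, d.txt} staged={a.txt, d.txt}
After op 30 (git reset d.txt): modified={a.txt, b.txt, c.txt, d.txt} staged={a.txt}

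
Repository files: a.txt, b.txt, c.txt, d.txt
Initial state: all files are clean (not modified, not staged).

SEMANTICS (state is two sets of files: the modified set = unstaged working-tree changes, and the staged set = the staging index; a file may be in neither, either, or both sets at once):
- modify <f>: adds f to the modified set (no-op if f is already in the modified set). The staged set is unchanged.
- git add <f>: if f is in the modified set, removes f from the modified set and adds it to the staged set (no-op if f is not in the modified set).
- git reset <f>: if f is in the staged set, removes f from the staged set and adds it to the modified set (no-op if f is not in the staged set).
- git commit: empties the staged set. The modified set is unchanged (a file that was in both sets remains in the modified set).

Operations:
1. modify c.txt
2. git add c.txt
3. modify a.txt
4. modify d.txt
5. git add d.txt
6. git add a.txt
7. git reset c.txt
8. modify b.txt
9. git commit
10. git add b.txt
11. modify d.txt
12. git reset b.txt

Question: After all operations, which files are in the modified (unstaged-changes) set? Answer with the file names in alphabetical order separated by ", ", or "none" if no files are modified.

Answer: b.txt, c.txt, d.txt

Derivation:
After op 1 (modify c.txt): modified={c.txt} staged={none}
After op 2 (git add c.txt): modified={none} staged={c.txt}
After op 3 (modify a.txt): modified={a.txt} staged={c.txt}
After op 4 (modify d.txt): modified={a.txt, d.txt} staged={c.txt}
After op 5 (git add d.txt): modified={a.txt} staged={c.txt, d.txt}
After op 6 (git add a.txt): modified={none} staged={a.txt, c.txt, d.txt}
After op 7 (git reset c.txt): modified={c.txt} staged={a.txt, d.txt}
After op 8 (modify b.txt): modified={b.txt, c.txt} staged={a.txt, d.txt}
After op 9 (git commit): modified={b.txt, c.txt} staged={none}
After op 10 (git add b.txt): modified={c.txt} staged={b.txt}
After op 11 (modify d.txt): modified={c.txt, d.txt} staged={b.txt}
After op 12 (git reset b.txt): modified={b.txt, c.txt, d.txt} staged={none}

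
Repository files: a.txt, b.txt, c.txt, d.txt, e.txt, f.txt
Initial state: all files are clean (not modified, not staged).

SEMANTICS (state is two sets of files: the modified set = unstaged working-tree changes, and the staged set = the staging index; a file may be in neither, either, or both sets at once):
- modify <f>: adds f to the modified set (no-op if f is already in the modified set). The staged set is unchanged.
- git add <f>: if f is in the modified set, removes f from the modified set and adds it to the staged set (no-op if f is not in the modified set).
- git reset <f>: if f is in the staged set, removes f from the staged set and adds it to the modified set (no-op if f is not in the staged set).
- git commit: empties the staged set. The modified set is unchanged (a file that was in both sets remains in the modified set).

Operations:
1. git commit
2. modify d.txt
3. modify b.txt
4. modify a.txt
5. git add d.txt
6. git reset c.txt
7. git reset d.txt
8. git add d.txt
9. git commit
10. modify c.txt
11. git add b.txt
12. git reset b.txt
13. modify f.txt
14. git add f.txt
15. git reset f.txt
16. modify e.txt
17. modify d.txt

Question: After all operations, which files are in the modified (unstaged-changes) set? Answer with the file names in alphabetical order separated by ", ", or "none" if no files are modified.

After op 1 (git commit): modified={none} staged={none}
After op 2 (modify d.txt): modified={d.txt} staged={none}
After op 3 (modify b.txt): modified={b.txt, d.txt} staged={none}
After op 4 (modify a.txt): modified={a.txt, b.txt, d.txt} staged={none}
After op 5 (git add d.txt): modified={a.txt, b.txt} staged={d.txt}
After op 6 (git reset c.txt): modified={a.txt, b.txt} staged={d.txt}
After op 7 (git reset d.txt): modified={a.txt, b.txt, d.txt} staged={none}
After op 8 (git add d.txt): modified={a.txt, b.txt} staged={d.txt}
After op 9 (git commit): modified={a.txt, b.txt} staged={none}
After op 10 (modify c.txt): modified={a.txt, b.txt, c.txt} staged={none}
After op 11 (git add b.txt): modified={a.txt, c.txt} staged={b.txt}
After op 12 (git reset b.txt): modified={a.txt, b.txt, c.txt} staged={none}
After op 13 (modify f.txt): modified={a.txt, b.txt, c.txt, f.txt} staged={none}
After op 14 (git add f.txt): modified={a.txt, b.txt, c.txt} staged={f.txt}
After op 15 (git reset f.txt): modified={a.txt, b.txt, c.txt, f.txt} staged={none}
After op 16 (modify e.txt): modified={a.txt, b.txt, c.txt, e.txt, f.txt} staged={none}
After op 17 (modify d.txt): modified={a.txt, b.txt, c.txt, d.txt, e.txt, f.txt} staged={none}

Answer: a.txt, b.txt, c.txt, d.txt, e.txt, f.txt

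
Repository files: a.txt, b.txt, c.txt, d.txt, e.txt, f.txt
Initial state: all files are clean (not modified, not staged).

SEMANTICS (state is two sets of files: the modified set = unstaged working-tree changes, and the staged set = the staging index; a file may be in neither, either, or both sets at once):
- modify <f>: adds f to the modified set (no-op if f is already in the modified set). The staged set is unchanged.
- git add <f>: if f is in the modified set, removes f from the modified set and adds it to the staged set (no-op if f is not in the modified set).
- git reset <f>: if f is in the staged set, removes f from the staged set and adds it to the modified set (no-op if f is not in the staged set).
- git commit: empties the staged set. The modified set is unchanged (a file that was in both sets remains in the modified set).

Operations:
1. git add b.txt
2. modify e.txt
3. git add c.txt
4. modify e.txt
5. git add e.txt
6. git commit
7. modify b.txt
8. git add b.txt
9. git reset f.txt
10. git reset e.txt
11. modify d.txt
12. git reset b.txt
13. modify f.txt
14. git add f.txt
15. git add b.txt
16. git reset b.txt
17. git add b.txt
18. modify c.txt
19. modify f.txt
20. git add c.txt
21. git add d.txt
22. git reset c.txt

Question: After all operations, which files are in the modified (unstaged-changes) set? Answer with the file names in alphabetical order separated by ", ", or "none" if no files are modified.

After op 1 (git add b.txt): modified={none} staged={none}
After op 2 (modify e.txt): modified={e.txt} staged={none}
After op 3 (git add c.txt): modified={e.txt} staged={none}
After op 4 (modify e.txt): modified={e.txt} staged={none}
After op 5 (git add e.txt): modified={none} staged={e.txt}
After op 6 (git commit): modified={none} staged={none}
After op 7 (modify b.txt): modified={b.txt} staged={none}
After op 8 (git add b.txt): modified={none} staged={b.txt}
After op 9 (git reset f.txt): modified={none} staged={b.txt}
After op 10 (git reset e.txt): modified={none} staged={b.txt}
After op 11 (modify d.txt): modified={d.txt} staged={b.txt}
After op 12 (git reset b.txt): modified={b.txt, d.txt} staged={none}
After op 13 (modify f.txt): modified={b.txt, d.txt, f.txt} staged={none}
After op 14 (git add f.txt): modified={b.txt, d.txt} staged={f.txt}
After op 15 (git add b.txt): modified={d.txt} staged={b.txt, f.txt}
After op 16 (git reset b.txt): modified={b.txt, d.txt} staged={f.txt}
After op 17 (git add b.txt): modified={d.txt} staged={b.txt, f.txt}
After op 18 (modify c.txt): modified={c.txt, d.txt} staged={b.txt, f.txt}
After op 19 (modify f.txt): modified={c.txt, d.txt, f.txt} staged={b.txt, f.txt}
After op 20 (git add c.txt): modified={d.txt, f.txt} staged={b.txt, c.txt, f.txt}
After op 21 (git add d.txt): modified={f.txt} staged={b.txt, c.txt, d.txt, f.txt}
After op 22 (git reset c.txt): modified={c.txt, f.txt} staged={b.txt, d.txt, f.txt}

Answer: c.txt, f.txt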